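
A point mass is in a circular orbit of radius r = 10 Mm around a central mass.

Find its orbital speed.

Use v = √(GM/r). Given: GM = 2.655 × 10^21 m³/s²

Convert to SI: r = 10 Mm = 1e+07 m.
For a circular orbit, gravity supplies the centripetal force, so v = √(GM / r).
v = √(2.655e+21 / 1e+07) m/s ≈ 1.629e+07 m/s = 1.629e+04 km/s.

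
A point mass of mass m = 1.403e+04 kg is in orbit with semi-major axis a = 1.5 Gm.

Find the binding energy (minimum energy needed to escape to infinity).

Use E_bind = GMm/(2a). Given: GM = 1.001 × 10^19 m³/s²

Convert to SI: a = 1.5 Gm = 1.5e+09 m.
Total orbital energy is E = −GMm/(2a); binding energy is E_bind = −E = GMm/(2a).
E_bind = 1.001e+19 · 1.403e+04 / (2 · 1.5e+09) J ≈ 4.681e+13 J = 46.81 TJ.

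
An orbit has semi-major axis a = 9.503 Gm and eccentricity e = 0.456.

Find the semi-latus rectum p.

Convert to SI: a = 9.503 Gm = 9.503e+09 m.
p = a (1 − e²).
p = 9.503e+09 · (1 − (0.456)²) = 9.503e+09 · 0.792064 ≈ 7.527e+09 m = 7.527 Gm.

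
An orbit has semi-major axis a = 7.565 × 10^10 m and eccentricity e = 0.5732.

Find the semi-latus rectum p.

p = a (1 − e²).
p = 7.565e+10 · (1 − (0.5732)²) = 7.565e+10 · 0.671442 ≈ 5.079e+10 m = 5.079 × 10^10 m.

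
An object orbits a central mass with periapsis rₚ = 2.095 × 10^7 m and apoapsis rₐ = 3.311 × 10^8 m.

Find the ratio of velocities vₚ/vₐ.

Conservation of angular momentum gives rₚvₚ = rₐvₐ, so vₚ/vₐ = rₐ/rₚ.
vₚ/vₐ = 3.311e+08 / 2.095e+07 ≈ 15.8.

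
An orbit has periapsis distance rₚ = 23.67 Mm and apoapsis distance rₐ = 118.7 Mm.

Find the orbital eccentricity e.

Convert to SI: rₚ = 23.67 Mm = 2.367e+07 m; rₐ = 118.7 Mm = 1.187e+08 m.
e = (rₐ − rₚ) / (rₐ + rₚ).
e = (1.187e+08 − 2.367e+07) / (1.187e+08 + 2.367e+07) = 9.503e+07 / 1.4237e+08 ≈ 0.6675.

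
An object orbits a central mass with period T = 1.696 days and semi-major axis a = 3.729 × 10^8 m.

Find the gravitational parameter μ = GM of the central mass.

Convert to SI: T = 1.696 days = 146534 s.
GM = 4π² · a³ / T².
GM = 4π² · (3.729e+08)³ / (146534)² m³/s² ≈ 9.534e+16 m³/s² = 9.534 × 10^16 m³/s².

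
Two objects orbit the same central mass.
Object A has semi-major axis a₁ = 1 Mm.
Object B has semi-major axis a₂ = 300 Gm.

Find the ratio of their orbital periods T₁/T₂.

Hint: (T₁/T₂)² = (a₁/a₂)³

Convert to SI: a₁ = 1 Mm = 1e+06 m; a₂ = 300 Gm = 3e+11 m.
From Kepler's third law, (T₁/T₂)² = (a₁/a₂)³, so T₁/T₂ = (a₁/a₂)^(3/2).
a₁/a₂ = 1e+06 / 3e+11 = 3.33333e-06.
T₁/T₂ = (3.33333e-06)^(3/2) ≈ 6.086e-09.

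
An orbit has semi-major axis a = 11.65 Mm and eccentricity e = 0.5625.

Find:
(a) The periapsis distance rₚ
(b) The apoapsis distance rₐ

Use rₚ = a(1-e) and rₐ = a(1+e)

Convert to SI: a = 11.65 Mm = 1.165e+07 m.
(a) rₚ = a(1 − e) = 1.165e+07 · (1 − 0.5625) = 1.165e+07 · 0.4375 ≈ 5.097e+06 m = 5.097 Mm.
(b) rₐ = a(1 + e) = 1.165e+07 · (1 + 0.5625) = 1.165e+07 · 1.5625 ≈ 1.82e+07 m = 18.2 Mm.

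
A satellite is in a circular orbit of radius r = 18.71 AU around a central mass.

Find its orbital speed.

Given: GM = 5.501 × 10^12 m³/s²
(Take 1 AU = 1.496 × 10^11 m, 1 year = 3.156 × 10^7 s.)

Convert to SI: r = 18.71 AU = 2.79902e+12 m.
For a circular orbit, gravity supplies the centripetal force, so v = √(GM / r).
v = √(5.501e+12 / 2.79902e+12) m/s ≈ 1.402 m/s = 0.0002957 AU/year.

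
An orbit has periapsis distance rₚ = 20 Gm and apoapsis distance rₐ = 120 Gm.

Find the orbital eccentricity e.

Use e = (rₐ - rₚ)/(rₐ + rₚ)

Convert to SI: rₚ = 20 Gm = 2e+10 m; rₐ = 120 Gm = 1.2e+11 m.
e = (rₐ − rₚ) / (rₐ + rₚ).
e = (1.2e+11 − 2e+10) / (1.2e+11 + 2e+10) = 1e+11 / 1.4e+11 ≈ 0.7143.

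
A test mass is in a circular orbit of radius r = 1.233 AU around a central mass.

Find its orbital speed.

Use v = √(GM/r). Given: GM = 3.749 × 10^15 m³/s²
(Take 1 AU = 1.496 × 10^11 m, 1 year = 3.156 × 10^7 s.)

Convert to SI: r = 1.233 AU = 1.84457e+11 m.
For a circular orbit, gravity supplies the centripetal force, so v = √(GM / r).
v = √(3.749e+15 / 1.84457e+11) m/s ≈ 142.6 m/s = 0.03008 AU/year.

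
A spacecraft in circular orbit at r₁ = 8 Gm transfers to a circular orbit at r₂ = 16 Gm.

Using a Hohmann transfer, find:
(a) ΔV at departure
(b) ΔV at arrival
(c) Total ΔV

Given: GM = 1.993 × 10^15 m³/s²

Convert to SI: r₁ = 8 Gm = 8e+09 m; r₂ = 16 Gm = 1.6e+10 m.
Transfer semi-major axis: a_t = (r₁ + r₂)/2 = (8e+09 + 1.6e+10)/2 = 1.2e+10 m.
Circular speeds: v₁ = √(GM/r₁) = 499.124 m/s, v₂ = √(GM/r₂) = 352.934 m/s.
Transfer speeds (vis-viva v² = GM(2/r − 1/a_t)): v₁ᵗ = 576.339 m/s, v₂ᵗ = 288.17 m/s.
(a) ΔV₁ = |v₁ᵗ − v₁| ≈ 77.21 m/s = 77.21 m/s.
(b) ΔV₂ = |v₂ − v₂ᵗ| ≈ 64.76 m/s = 64.76 m/s.
(c) ΔV_total = ΔV₁ + ΔV₂ ≈ 142 m/s = 142 m/s.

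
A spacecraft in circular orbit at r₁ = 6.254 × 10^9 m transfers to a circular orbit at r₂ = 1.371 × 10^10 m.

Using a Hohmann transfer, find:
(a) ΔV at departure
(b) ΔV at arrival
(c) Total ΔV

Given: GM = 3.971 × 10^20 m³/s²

Transfer semi-major axis: a_t = (r₁ + r₂)/2 = (6.254e+09 + 1.371e+10)/2 = 9.982e+09 m.
Circular speeds: v₁ = √(GM/r₁) = 251983 m/s, v₂ = √(GM/r₂) = 170189 m/s.
Transfer speeds (vis-viva v² = GM(2/r − 1/a_t)): v₁ᵗ = 295312 m/s, v₂ᵗ = 134710 m/s.
(a) ΔV₁ = |v₁ᵗ − v₁| ≈ 4.333e+04 m/s = 43.33 km/s.
(b) ΔV₂ = |v₂ − v₂ᵗ| ≈ 3.548e+04 m/s = 35.48 km/s.
(c) ΔV_total = ΔV₁ + ΔV₂ ≈ 7.881e+04 m/s = 78.81 km/s.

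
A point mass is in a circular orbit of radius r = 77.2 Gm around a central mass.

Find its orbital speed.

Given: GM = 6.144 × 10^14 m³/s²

Convert to SI: r = 77.2 Gm = 7.72e+10 m.
For a circular orbit, gravity supplies the centripetal force, so v = √(GM / r).
v = √(6.144e+14 / 7.72e+10) m/s ≈ 89.21 m/s = 89.21 m/s.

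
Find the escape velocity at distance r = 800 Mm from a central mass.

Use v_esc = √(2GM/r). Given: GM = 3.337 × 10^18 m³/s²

Convert to SI: r = 800 Mm = 8e+08 m.
Escape velocity comes from setting total energy to zero: ½v² − GM/r = 0 ⇒ v_esc = √(2GM / r).
v_esc = √(2 · 3.337e+18 / 8e+08) m/s ≈ 9.134e+04 m/s = 91.34 km/s.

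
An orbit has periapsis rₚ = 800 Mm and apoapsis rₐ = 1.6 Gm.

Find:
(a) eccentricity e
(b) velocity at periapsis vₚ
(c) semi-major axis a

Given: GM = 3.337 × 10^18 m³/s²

Convert to SI: rₚ = 800 Mm = 8e+08 m; rₐ = 1.6 Gm = 1.6e+09 m.
(a) e = (rₐ − rₚ)/(rₐ + rₚ) = (1.6e+09 − 8e+08)/(1.6e+09 + 8e+08) ≈ 0.3333
(b) With a = (rₚ + rₐ)/2 = 1.2e+09 m, vₚ = √(GM (2/rₚ − 1/a)) = √(3.337e+18 · (2/8e+08 − 1/1.2e+09)) m/s ≈ 7.458e+04 m/s
(c) a = (rₚ + rₐ)/2 = (8e+08 + 1.6e+09)/2 ≈ 1.2e+09 m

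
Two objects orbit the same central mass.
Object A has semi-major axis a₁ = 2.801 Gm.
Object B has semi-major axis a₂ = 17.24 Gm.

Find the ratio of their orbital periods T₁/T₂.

Convert to SI: a₁ = 2.801 Gm = 2.801e+09 m; a₂ = 17.24 Gm = 1.724e+10 m.
From Kepler's third law, (T₁/T₂)² = (a₁/a₂)³, so T₁/T₂ = (a₁/a₂)^(3/2).
a₁/a₂ = 2.801e+09 / 1.724e+10 = 0.162471.
T₁/T₂ = (0.162471)^(3/2) ≈ 0.06549.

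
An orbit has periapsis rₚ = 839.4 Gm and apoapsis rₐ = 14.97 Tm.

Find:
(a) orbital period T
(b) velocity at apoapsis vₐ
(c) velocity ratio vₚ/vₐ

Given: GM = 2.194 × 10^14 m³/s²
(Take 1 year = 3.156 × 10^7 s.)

Convert to SI: rₚ = 839.4 Gm = 8.394e+11 m; rₐ = 14.97 Tm = 1.497e+13 m.
(a) With a = (rₚ + rₐ)/2 = 7.9047e+12 m, T = 2π √(a³/GM) = 2π √((7.9047e+12)³/2.194e+14) s ≈ 9.427e+12 s
(b) With a = (rₚ + rₐ)/2 = 7.9047e+12 m, vₐ = √(GM (2/rₐ − 1/a)) = √(2.194e+14 · (2/1.497e+13 − 1/7.9047e+12)) m/s ≈ 1.248 m/s
(c) Conservation of angular momentum (rₚvₚ = rₐvₐ) gives vₚ/vₐ = rₐ/rₚ = 1.497e+13/8.394e+11 ≈ 17.83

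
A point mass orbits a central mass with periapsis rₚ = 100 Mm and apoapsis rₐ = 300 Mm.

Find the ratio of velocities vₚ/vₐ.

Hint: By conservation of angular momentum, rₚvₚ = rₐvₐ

Convert to SI: rₚ = 100 Mm = 1e+08 m; rₐ = 300 Mm = 3e+08 m.
Conservation of angular momentum gives rₚvₚ = rₐvₐ, so vₚ/vₐ = rₐ/rₚ.
vₚ/vₐ = 3e+08 / 1e+08 ≈ 3.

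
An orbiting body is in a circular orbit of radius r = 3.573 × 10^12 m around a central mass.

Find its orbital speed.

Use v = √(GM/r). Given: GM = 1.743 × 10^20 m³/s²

For a circular orbit, gravity supplies the centripetal force, so v = √(GM / r).
v = √(1.743e+20 / 3.573e+12) m/s ≈ 6984 m/s = 6.984 km/s.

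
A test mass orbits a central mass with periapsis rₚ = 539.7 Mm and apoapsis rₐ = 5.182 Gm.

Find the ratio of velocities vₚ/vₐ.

Convert to SI: rₚ = 539.7 Mm = 5.397e+08 m; rₐ = 5.182 Gm = 5.182e+09 m.
Conservation of angular momentum gives rₚvₚ = rₐvₐ, so vₚ/vₐ = rₐ/rₚ.
vₚ/vₐ = 5.182e+09 / 5.397e+08 ≈ 9.602.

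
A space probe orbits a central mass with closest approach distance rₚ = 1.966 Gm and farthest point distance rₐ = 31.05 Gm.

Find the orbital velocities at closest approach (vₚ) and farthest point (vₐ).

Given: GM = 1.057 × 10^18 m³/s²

Convert to SI: rₚ = 1.966 Gm = 1.966e+09 m; rₐ = 31.05 Gm = 3.105e+10 m.
Use the vis-viva equation v² = GM(2/r − 1/a) with a = (rₚ + rₐ)/2 = (1.966e+09 + 3.105e+10)/2 = 1.6508e+10 m.
vₚ = √(GM · (2/rₚ − 1/a)) = √(1.057e+18 · (2/1.966e+09 − 1/1.6508e+10)) m/s ≈ 3.18e+04 m/s = 31.8 km/s.
vₐ = √(GM · (2/rₐ − 1/a)) = √(1.057e+18 · (2/3.105e+10 − 1/1.6508e+10)) m/s ≈ 2013 m/s = 2.013 km/s.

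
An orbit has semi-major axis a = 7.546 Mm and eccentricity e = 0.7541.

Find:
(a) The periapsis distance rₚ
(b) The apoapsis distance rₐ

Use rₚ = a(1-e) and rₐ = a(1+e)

Convert to SI: a = 7.546 Mm = 7.546e+06 m.
(a) rₚ = a(1 − e) = 7.546e+06 · (1 − 0.7541) = 7.546e+06 · 0.2459 ≈ 1.856e+06 m = 1.856 Mm.
(b) rₐ = a(1 + e) = 7.546e+06 · (1 + 0.7541) = 7.546e+06 · 1.7541 ≈ 1.324e+07 m = 13.24 Mm.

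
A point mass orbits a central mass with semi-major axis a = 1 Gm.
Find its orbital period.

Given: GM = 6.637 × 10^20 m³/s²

Convert to SI: a = 1 Gm = 1e+09 m.
Kepler's third law: T = 2π √(a³ / GM).
Substituting a = 1e+09 m and GM = 6.637e+20 m³/s²:
T = 2π √((1e+09)³ / 6.637e+20) s
T ≈ 7712 s = 2.142 hours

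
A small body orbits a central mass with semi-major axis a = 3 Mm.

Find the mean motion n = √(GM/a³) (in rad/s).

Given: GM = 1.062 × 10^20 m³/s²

Convert to SI: a = 3 Mm = 3e+06 m.
n = √(GM / a³).
n = √(1.062e+20 / (3e+06)³) rad/s ≈ 1.983 rad/s.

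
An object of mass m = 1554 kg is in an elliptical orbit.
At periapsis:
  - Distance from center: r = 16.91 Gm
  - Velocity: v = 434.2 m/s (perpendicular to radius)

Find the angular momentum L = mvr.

Convert to SI: r = 16.91 Gm = 1.691e+10 m.
Since v is perpendicular to r, L = m · v · r.
L = 1554 · 434.2 · 1.691e+10 kg·m²/s ≈ 1.141e+16 kg·m²/s.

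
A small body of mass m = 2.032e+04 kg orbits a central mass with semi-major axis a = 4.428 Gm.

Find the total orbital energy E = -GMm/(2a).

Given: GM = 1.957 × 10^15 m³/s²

Convert to SI: a = 4.428 Gm = 4.428e+09 m.
E = −GMm / (2a).
E = −1.957e+15 · 2.032e+04 / (2 · 4.428e+09) J ≈ -4.49e+09 J = -4.49 GJ.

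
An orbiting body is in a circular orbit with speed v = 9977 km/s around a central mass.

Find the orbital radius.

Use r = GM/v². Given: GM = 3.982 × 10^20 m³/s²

Convert to SI: v = 9977 km/s = 9.977e+06 m/s.
For a circular orbit, v² = GM / r, so r = GM / v².
r = 3.982e+20 / (9.977e+06)² m ≈ 4e+06 m = 4 Mm.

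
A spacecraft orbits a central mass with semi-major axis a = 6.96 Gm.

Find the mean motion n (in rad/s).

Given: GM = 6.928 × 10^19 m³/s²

Convert to SI: a = 6.96 Gm = 6.96e+09 m.
n = √(GM / a³).
n = √(6.928e+19 / (6.96e+09)³) rad/s ≈ 1.433e-05 rad/s.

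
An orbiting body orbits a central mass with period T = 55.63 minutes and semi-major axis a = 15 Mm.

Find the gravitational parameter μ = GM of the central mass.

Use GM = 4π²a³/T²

Convert to SI: T = 55.63 minutes = 3337.8 s; a = 15 Mm = 1.5e+07 m.
GM = 4π² · a³ / T².
GM = 4π² · (1.5e+07)³ / (3337.8)² m³/s² ≈ 1.196e+16 m³/s² = 1.196 × 10^16 m³/s².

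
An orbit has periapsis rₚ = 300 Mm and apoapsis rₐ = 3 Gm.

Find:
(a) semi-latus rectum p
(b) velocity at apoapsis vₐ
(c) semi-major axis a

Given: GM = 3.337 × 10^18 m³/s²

Convert to SI: rₚ = 300 Mm = 3e+08 m; rₐ = 3 Gm = 3e+09 m.
(a) From a = (rₚ + rₐ)/2 = 1.65e+09 m and e = (rₐ − rₚ)/(rₐ + rₚ) = 0.818182, p = a(1 − e²) = 1.65e+09 · (1 − (0.818182)²) ≈ 5.455e+08 m
(b) With a = (rₚ + rₐ)/2 = 1.65e+09 m, vₐ = √(GM (2/rₐ − 1/a)) = √(3.337e+18 · (2/3e+09 − 1/1.65e+09)) m/s ≈ 1.422e+04 m/s
(c) a = (rₚ + rₐ)/2 = (3e+08 + 3e+09)/2 ≈ 1.65e+09 m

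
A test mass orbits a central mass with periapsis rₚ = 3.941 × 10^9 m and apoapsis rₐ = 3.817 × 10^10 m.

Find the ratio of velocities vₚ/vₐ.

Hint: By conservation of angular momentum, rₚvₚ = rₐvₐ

Conservation of angular momentum gives rₚvₚ = rₐvₐ, so vₚ/vₐ = rₐ/rₚ.
vₚ/vₐ = 3.817e+10 / 3.941e+09 ≈ 9.685.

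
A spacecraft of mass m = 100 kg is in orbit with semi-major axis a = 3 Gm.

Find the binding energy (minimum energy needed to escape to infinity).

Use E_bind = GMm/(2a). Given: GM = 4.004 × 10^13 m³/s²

Convert to SI: a = 3 Gm = 3e+09 m.
Total orbital energy is E = −GMm/(2a); binding energy is E_bind = −E = GMm/(2a).
E_bind = 4.004e+13 · 100 / (2 · 3e+09) J ≈ 6.673e+05 J = 667.3 kJ.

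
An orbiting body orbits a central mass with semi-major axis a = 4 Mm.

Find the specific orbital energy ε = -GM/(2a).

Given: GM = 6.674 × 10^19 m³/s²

Convert to SI: a = 4 Mm = 4e+06 m.
ε = −GM / (2a).
ε = −6.674e+19 / (2 · 4e+06) J/kg ≈ -8.342e+12 J/kg = -8342 GJ/kg.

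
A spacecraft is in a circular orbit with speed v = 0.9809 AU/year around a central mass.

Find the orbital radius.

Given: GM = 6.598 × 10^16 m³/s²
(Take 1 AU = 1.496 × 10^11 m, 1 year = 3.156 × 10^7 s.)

Convert to SI: v = 0.9809 AU/year = 4649.64 m/s.
For a circular orbit, v² = GM / r, so r = GM / v².
r = 6.598e+16 / (4649.64)² m ≈ 3.052e+09 m = 0.0204 AU.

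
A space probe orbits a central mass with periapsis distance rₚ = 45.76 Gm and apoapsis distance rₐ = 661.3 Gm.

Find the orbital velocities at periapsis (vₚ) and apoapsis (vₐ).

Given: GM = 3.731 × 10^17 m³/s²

Convert to SI: rₚ = 45.76 Gm = 4.576e+10 m; rₐ = 661.3 Gm = 6.613e+11 m.
Use the vis-viva equation v² = GM(2/r − 1/a) with a = (rₚ + rₐ)/2 = (4.576e+10 + 6.613e+11)/2 = 3.5353e+11 m.
vₚ = √(GM · (2/rₚ − 1/a)) = √(3.731e+17 · (2/4.576e+10 − 1/3.5353e+11)) m/s ≈ 3905 m/s = 3.905 km/s.
vₐ = √(GM · (2/rₐ − 1/a)) = √(3.731e+17 · (2/6.613e+11 − 1/3.5353e+11)) m/s ≈ 270.2 m/s = 270.2 m/s.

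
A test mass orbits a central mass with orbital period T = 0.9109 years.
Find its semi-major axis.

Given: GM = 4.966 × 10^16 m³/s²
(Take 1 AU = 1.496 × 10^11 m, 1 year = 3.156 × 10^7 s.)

Convert to SI: T = 0.9109 years = 2.8748e+07 s.
Invert Kepler's third law: a = (GM · T² / (4π²))^(1/3).
Substituting T = 2.8748e+07 s and GM = 4.966e+16 m³/s²:
a = (4.966e+16 · (2.8748e+07)² / (4π²))^(1/3) m
a ≈ 1.013e+10 m = 0.06772 AU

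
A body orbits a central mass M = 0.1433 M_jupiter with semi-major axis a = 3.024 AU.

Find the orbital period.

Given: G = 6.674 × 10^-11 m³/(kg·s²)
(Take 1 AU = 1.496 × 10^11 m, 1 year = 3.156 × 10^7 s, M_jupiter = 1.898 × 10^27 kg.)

Convert to SI: a = 3.024 AU = 4.5239e+11 m; M = 0.1433 M_jupiter = 2.71983e+26 kg.
GM = G · M = 6.674e-11 · 2.71983e+26 = 1.81522e+16 m³/s².
Kepler's third law: T = 2π √(a³ / GM).
Substituting a = 4.5239e+11 m and GM = 1.81522e+16 m³/s²:
T = 2π √((4.5239e+11)³ / 1.81522e+16) s
T ≈ 1.419e+10 s = 449.6 years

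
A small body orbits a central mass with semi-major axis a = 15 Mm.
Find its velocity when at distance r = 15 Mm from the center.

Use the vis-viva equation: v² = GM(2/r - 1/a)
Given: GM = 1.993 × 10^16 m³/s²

Convert to SI: a = 15 Mm = 1.5e+07 m; r = 15 Mm = 1.5e+07 m.
Vis-viva: v = √(GM · (2/r − 1/a)).
2/r − 1/a = 2/1.5e+07 − 1/1.5e+07 = 6.66667e-08 m⁻¹.
v = √(1.993e+16 · 6.66667e-08) m/s ≈ 3.645e+04 m/s = 36.45 km/s.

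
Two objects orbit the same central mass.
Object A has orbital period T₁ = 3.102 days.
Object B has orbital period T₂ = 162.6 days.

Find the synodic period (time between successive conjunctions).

Convert to SI: T₁ = 3.102 days = 268013 s; T₂ = 162.6 days = 1.40486e+07 s.
T_syn = |T₁ · T₂ / (T₁ − T₂)|.
T_syn = |268013 · 1.40486e+07 / (268013 − 1.40486e+07)| s ≈ 2.732e+05 s = 3.162 days.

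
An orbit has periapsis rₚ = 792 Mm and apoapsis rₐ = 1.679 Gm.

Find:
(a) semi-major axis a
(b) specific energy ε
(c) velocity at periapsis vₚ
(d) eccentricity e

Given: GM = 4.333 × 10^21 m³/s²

Convert to SI: rₚ = 792 Mm = 7.92e+08 m; rₐ = 1.679 Gm = 1.679e+09 m.
(a) a = (rₚ + rₐ)/2 = (7.92e+08 + 1.679e+09)/2 ≈ 1.236e+09 m
(b) With a = (rₚ + rₐ)/2 = 1.2355e+09 m, ε = −GM/(2a) = −4.333e+21/(2 · 1.2355e+09) J/kg ≈ -1.754e+12 J/kg
(c) With a = (rₚ + rₐ)/2 = 1.2355e+09 m, vₚ = √(GM (2/rₚ − 1/a)) = √(4.333e+21 · (2/7.92e+08 − 1/1.2355e+09)) m/s ≈ 2.727e+06 m/s
(d) e = (rₐ − rₚ)/(rₐ + rₚ) = (1.679e+09 − 7.92e+08)/(1.679e+09 + 7.92e+08) ≈ 0.359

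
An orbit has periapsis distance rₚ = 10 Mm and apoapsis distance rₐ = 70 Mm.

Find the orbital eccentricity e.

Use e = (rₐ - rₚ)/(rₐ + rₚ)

Convert to SI: rₚ = 10 Mm = 1e+07 m; rₐ = 70 Mm = 7e+07 m.
e = (rₐ − rₚ) / (rₐ + rₚ).
e = (7e+07 − 1e+07) / (7e+07 + 1e+07) = 6e+07 / 8e+07 ≈ 0.75.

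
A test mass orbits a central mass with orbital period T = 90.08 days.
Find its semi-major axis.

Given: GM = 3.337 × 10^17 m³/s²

Convert to SI: T = 90.08 days = 7.78291e+06 s.
Invert Kepler's third law: a = (GM · T² / (4π²))^(1/3).
Substituting T = 7.78291e+06 s and GM = 3.337e+17 m³/s²:
a = (3.337e+17 · (7.78291e+06)² / (4π²))^(1/3) m
a ≈ 8e+09 m = 8 Gm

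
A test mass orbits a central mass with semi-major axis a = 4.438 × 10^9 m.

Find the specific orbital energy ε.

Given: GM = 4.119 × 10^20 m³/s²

ε = −GM / (2a).
ε = −4.119e+20 / (2 · 4.438e+09) J/kg ≈ -4.641e+10 J/kg = -46.41 GJ/kg.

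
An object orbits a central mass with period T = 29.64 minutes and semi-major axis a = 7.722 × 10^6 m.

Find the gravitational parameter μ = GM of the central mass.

Convert to SI: T = 29.64 minutes = 1778.4 s.
GM = 4π² · a³ / T².
GM = 4π² · (7.722e+06)³ / (1778.4)² m³/s² ≈ 5.748e+15 m³/s² = 5.748 × 10^15 m³/s².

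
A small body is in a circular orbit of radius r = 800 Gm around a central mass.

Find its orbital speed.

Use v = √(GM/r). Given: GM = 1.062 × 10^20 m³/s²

Convert to SI: r = 800 Gm = 8e+11 m.
For a circular orbit, gravity supplies the centripetal force, so v = √(GM / r).
v = √(1.062e+20 / 8e+11) m/s ≈ 1.152e+04 m/s = 11.52 km/s.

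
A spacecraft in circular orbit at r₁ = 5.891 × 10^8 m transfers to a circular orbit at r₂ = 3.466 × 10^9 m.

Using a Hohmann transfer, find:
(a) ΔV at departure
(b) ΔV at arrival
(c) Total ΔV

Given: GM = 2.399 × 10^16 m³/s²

Transfer semi-major axis: a_t = (r₁ + r₂)/2 = (5.891e+08 + 3.466e+09)/2 = 2.02755e+09 m.
Circular speeds: v₁ = √(GM/r₁) = 6381.47 m/s, v₂ = √(GM/r₂) = 2630.88 m/s.
Transfer speeds (vis-viva v² = GM(2/r − 1/a_t)): v₁ᵗ = 8343.52 m/s, v₂ᵗ = 1418.11 m/s.
(a) ΔV₁ = |v₁ᵗ − v₁| ≈ 1962 m/s = 1.962 km/s.
(b) ΔV₂ = |v₂ − v₂ᵗ| ≈ 1213 m/s = 1.213 km/s.
(c) ΔV_total = ΔV₁ + ΔV₂ ≈ 3175 m/s = 3.175 km/s.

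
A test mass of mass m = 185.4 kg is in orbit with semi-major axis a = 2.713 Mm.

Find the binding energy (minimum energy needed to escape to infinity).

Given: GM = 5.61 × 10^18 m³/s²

Convert to SI: a = 2.713 Mm = 2.713e+06 m.
Total orbital energy is E = −GMm/(2a); binding energy is E_bind = −E = GMm/(2a).
E_bind = 5.61e+18 · 185.4 / (2 · 2.713e+06) J ≈ 1.917e+14 J = 191.7 TJ.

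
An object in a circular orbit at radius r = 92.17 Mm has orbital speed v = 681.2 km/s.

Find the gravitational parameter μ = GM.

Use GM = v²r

Convert to SI: r = 92.17 Mm = 9.217e+07 m; v = 681.2 km/s = 681200 m/s.
For a circular orbit v² = GM/r, so GM = v² · r.
GM = (681200)² · 9.217e+07 m³/s² ≈ 4.277e+19 m³/s² = 4.277 × 10^19 m³/s².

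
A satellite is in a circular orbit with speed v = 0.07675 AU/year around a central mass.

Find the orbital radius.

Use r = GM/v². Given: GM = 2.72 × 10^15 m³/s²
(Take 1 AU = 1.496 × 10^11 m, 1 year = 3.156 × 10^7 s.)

Convert to SI: v = 0.07675 AU/year = 363.809 m/s.
For a circular orbit, v² = GM / r, so r = GM / v².
r = 2.72e+15 / (363.809)² m ≈ 2.055e+10 m = 0.1374 AU.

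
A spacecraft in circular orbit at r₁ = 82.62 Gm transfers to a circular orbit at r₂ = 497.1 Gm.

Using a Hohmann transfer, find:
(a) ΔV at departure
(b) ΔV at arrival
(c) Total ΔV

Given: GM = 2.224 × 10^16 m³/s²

Convert to SI: r₁ = 82.62 Gm = 8.262e+10 m; r₂ = 497.1 Gm = 4.971e+11 m.
Transfer semi-major axis: a_t = (r₁ + r₂)/2 = (8.262e+10 + 4.971e+11)/2 = 2.8986e+11 m.
Circular speeds: v₁ = √(GM/r₁) = 518.83 m/s, v₂ = √(GM/r₂) = 211.517 m/s.
Transfer speeds (vis-viva v² = GM(2/r − 1/a_t)): v₁ᵗ = 679.442 m/s, v₂ᵗ = 112.926 m/s.
(a) ΔV₁ = |v₁ᵗ − v₁| ≈ 160.6 m/s = 160.6 m/s.
(b) ΔV₂ = |v₂ − v₂ᵗ| ≈ 98.59 m/s = 98.59 m/s.
(c) ΔV_total = ΔV₁ + ΔV₂ ≈ 259.2 m/s = 259.2 m/s.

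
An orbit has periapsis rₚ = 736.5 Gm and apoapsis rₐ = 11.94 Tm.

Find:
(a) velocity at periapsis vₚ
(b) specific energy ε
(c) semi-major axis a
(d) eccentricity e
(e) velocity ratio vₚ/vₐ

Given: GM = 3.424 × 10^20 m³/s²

Convert to SI: rₚ = 736.5 Gm = 7.365e+11 m; rₐ = 11.94 Tm = 1.194e+13 m.
(a) With a = (rₚ + rₐ)/2 = 6.33825e+12 m, vₚ = √(GM (2/rₚ − 1/a)) = √(3.424e+20 · (2/7.365e+11 − 1/6.33825e+12)) m/s ≈ 2.959e+04 m/s
(b) With a = (rₚ + rₐ)/2 = 6.33825e+12 m, ε = −GM/(2a) = −3.424e+20/(2 · 6.33825e+12) J/kg ≈ -2.701e+07 J/kg
(c) a = (rₚ + rₐ)/2 = (7.365e+11 + 1.194e+13)/2 ≈ 6.338e+12 m
(d) e = (rₐ − rₚ)/(rₐ + rₚ) = (1.194e+13 − 7.365e+11)/(1.194e+13 + 7.365e+11) ≈ 0.8838
(e) Conservation of angular momentum (rₚvₚ = rₐvₐ) gives vₚ/vₐ = rₐ/rₚ = 1.194e+13/7.365e+11 ≈ 16.21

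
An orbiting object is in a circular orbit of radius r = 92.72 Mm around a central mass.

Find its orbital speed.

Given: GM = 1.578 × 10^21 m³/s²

Convert to SI: r = 92.72 Mm = 9.272e+07 m.
For a circular orbit, gravity supplies the centripetal force, so v = √(GM / r).
v = √(1.578e+21 / 9.272e+07) m/s ≈ 4.125e+06 m/s = 4125 km/s.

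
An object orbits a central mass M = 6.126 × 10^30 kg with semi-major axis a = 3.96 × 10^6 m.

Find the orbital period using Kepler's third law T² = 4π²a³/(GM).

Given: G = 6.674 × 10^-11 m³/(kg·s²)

GM = G · M = 6.674e-11 · 6.126e+30 = 4.08849e+20 m³/s².
Kepler's third law: T = 2π √(a³ / GM).
Substituting a = 3.96e+06 m and GM = 4.08849e+20 m³/s²:
T = 2π √((3.96e+06)³ / 4.08849e+20) s
T ≈ 2.449 s = 2.449 seconds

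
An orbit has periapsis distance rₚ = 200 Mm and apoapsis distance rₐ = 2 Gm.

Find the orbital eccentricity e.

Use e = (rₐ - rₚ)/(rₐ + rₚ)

Convert to SI: rₚ = 200 Mm = 2e+08 m; rₐ = 2 Gm = 2e+09 m.
e = (rₐ − rₚ) / (rₐ + rₚ).
e = (2e+09 − 2e+08) / (2e+09 + 2e+08) = 1.8e+09 / 2.2e+09 ≈ 0.8182.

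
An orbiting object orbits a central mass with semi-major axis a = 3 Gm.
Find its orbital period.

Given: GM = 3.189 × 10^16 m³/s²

Convert to SI: a = 3 Gm = 3e+09 m.
Kepler's third law: T = 2π √(a³ / GM).
Substituting a = 3e+09 m and GM = 3.189e+16 m³/s²:
T = 2π √((3e+09)³ / 3.189e+16) s
T ≈ 5.781e+06 s = 66.91 days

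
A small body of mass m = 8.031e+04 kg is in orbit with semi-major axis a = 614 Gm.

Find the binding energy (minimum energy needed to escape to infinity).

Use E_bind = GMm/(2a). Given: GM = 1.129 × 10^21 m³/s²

Convert to SI: a = 614 Gm = 6.14e+11 m.
Total orbital energy is E = −GMm/(2a); binding energy is E_bind = −E = GMm/(2a).
E_bind = 1.129e+21 · 8.031e+04 / (2 · 6.14e+11) J ≈ 7.384e+13 J = 73.84 TJ.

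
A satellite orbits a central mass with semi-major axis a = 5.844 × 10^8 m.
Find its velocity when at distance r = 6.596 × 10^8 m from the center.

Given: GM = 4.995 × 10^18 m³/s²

Vis-viva: v = √(GM · (2/r − 1/a)).
2/r − 1/a = 2/6.596e+08 − 1/5.844e+08 = 1.32098e-09 m⁻¹.
v = √(4.995e+18 · 1.32098e-09) m/s ≈ 8.123e+04 m/s = 81.23 km/s.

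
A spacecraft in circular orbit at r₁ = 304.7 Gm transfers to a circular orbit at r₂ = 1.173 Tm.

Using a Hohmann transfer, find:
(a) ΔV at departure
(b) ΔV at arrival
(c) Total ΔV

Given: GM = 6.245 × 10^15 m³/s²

Convert to SI: r₁ = 304.7 Gm = 3.047e+11 m; r₂ = 1.173 Tm = 1.173e+12 m.
Transfer semi-major axis: a_t = (r₁ + r₂)/2 = (3.047e+11 + 1.173e+12)/2 = 7.3885e+11 m.
Circular speeds: v₁ = √(GM/r₁) = 143.163 m/s, v₂ = √(GM/r₂) = 72.9654 m/s.
Transfer speeds (vis-viva v² = GM(2/r − 1/a_t)): v₁ᵗ = 180.385 m/s, v₂ᵗ = 46.8571 m/s.
(a) ΔV₁ = |v₁ᵗ − v₁| ≈ 37.22 m/s = 37.22 m/s.
(b) ΔV₂ = |v₂ − v₂ᵗ| ≈ 26.11 m/s = 26.11 m/s.
(c) ΔV_total = ΔV₁ + ΔV₂ ≈ 63.33 m/s = 63.33 m/s.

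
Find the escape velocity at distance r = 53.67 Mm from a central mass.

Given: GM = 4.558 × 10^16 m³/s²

Convert to SI: r = 53.67 Mm = 5.367e+07 m.
Escape velocity comes from setting total energy to zero: ½v² − GM/r = 0 ⇒ v_esc = √(2GM / r).
v_esc = √(2 · 4.558e+16 / 5.367e+07) m/s ≈ 4.121e+04 m/s = 41.21 km/s.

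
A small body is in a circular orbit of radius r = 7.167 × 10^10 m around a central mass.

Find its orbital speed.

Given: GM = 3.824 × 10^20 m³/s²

For a circular orbit, gravity supplies the centripetal force, so v = √(GM / r).
v = √(3.824e+20 / 7.167e+10) m/s ≈ 7.304e+04 m/s = 73.04 km/s.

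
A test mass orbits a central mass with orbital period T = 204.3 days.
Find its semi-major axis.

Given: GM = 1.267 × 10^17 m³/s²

Convert to SI: T = 204.3 days = 1.76515e+07 s.
Invert Kepler's third law: a = (GM · T² / (4π²))^(1/3).
Substituting T = 1.76515e+07 s and GM = 1.267e+17 m³/s²:
a = (1.267e+17 · (1.76515e+07)² / (4π²))^(1/3) m
a ≈ 1e+10 m = 10 Gm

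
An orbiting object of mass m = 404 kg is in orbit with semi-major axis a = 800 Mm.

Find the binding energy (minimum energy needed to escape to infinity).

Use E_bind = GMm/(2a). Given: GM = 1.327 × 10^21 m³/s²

Convert to SI: a = 800 Mm = 8e+08 m.
Total orbital energy is E = −GMm/(2a); binding energy is E_bind = −E = GMm/(2a).
E_bind = 1.327e+21 · 404 / (2 · 8e+08) J ≈ 3.351e+14 J = 335.1 TJ.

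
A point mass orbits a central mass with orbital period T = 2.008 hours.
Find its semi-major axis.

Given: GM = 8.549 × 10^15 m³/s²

Convert to SI: T = 2.008 hours = 7228.8 s.
Invert Kepler's third law: a = (GM · T² / (4π²))^(1/3).
Substituting T = 7228.8 s and GM = 8.549e+15 m³/s²:
a = (8.549e+15 · (7228.8)² / (4π²))^(1/3) m
a ≈ 2.245e+07 m = 22.45 Mm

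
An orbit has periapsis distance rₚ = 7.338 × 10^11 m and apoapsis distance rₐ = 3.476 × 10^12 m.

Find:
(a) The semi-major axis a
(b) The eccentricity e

(a) a = (rₚ + rₐ) / 2 = (7.338e+11 + 3.476e+12) / 2 ≈ 2.105e+12 m = 2.105 × 10^12 m.
(b) e = (rₐ − rₚ) / (rₐ + rₚ) = (3.476e+12 − 7.338e+11) / (3.476e+12 + 7.338e+11) ≈ 0.6514.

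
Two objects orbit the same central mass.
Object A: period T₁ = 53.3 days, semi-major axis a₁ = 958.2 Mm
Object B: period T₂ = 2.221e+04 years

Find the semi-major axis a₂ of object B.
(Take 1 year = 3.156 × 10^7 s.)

Convert to SI: T₁ = 53.3 days = 4.60512e+06 s; a₁ = 958.2 Mm = 9.582e+08 m; T₂ = 2.221e+04 years = 7.00948e+11 s.
Kepler's third law: (T₁/T₂)² = (a₁/a₂)³ ⇒ a₂ = a₁ · (T₂/T₁)^(2/3).
T₂/T₁ = 7.00948e+11 / 4.60512e+06 = 152210.
a₂ = 9.582e+08 · (152210)^(2/3) m ≈ 2.732e+12 m = 2.732 Tm.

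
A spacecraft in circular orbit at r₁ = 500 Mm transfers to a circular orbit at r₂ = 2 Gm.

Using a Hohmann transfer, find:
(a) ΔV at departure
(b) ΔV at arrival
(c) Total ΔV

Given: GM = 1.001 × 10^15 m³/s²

Convert to SI: r₁ = 500 Mm = 5e+08 m; r₂ = 2 Gm = 2e+09 m.
Transfer semi-major axis: a_t = (r₁ + r₂)/2 = (5e+08 + 2e+09)/2 = 1.25e+09 m.
Circular speeds: v₁ = √(GM/r₁) = 1414.92 m/s, v₂ = √(GM/r₂) = 707.46 m/s.
Transfer speeds (vis-viva v² = GM(2/r − 1/a_t)): v₁ᵗ = 1789.75 m/s, v₂ᵗ = 447.437 m/s.
(a) ΔV₁ = |v₁ᵗ − v₁| ≈ 374.8 m/s = 374.8 m/s.
(b) ΔV₂ = |v₂ − v₂ᵗ| ≈ 260 m/s = 260 m/s.
(c) ΔV_total = ΔV₁ + ΔV₂ ≈ 634.9 m/s = 634.9 m/s.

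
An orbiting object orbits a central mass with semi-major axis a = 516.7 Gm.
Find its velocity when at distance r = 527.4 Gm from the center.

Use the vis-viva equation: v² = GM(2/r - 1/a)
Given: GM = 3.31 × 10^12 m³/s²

Convert to SI: a = 516.7 Gm = 5.167e+11 m; r = 527.4 Gm = 5.274e+11 m.
Vis-viva: v = √(GM · (2/r − 1/a)).
2/r − 1/a = 2/5.274e+11 − 1/5.167e+11 = 1.85683e-12 m⁻¹.
v = √(3.31e+12 · 1.85683e-12) m/s ≈ 2.479 m/s = 2.479 m/s.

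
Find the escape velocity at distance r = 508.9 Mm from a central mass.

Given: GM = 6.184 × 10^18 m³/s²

Convert to SI: r = 508.9 Mm = 5.089e+08 m.
Escape velocity comes from setting total energy to zero: ½v² − GM/r = 0 ⇒ v_esc = √(2GM / r).
v_esc = √(2 · 6.184e+18 / 5.089e+08) m/s ≈ 1.559e+05 m/s = 155.9 km/s.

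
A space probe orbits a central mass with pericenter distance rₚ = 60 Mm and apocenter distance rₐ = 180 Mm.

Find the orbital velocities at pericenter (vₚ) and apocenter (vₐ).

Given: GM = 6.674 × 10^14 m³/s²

Convert to SI: rₚ = 60 Mm = 6e+07 m; rₐ = 180 Mm = 1.8e+08 m.
Use the vis-viva equation v² = GM(2/r − 1/a) with a = (rₚ + rₐ)/2 = (6e+07 + 1.8e+08)/2 = 1.2e+08 m.
vₚ = √(GM · (2/rₚ − 1/a)) = √(6.674e+14 · (2/6e+07 − 1/1.2e+08)) m/s ≈ 4085 m/s = 4.085 km/s.
vₐ = √(GM · (2/rₐ − 1/a)) = √(6.674e+14 · (2/1.8e+08 − 1/1.2e+08)) m/s ≈ 1362 m/s = 1.362 km/s.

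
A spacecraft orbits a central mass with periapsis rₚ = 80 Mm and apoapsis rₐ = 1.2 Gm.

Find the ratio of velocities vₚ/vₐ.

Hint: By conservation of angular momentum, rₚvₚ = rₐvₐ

Convert to SI: rₚ = 80 Mm = 8e+07 m; rₐ = 1.2 Gm = 1.2e+09 m.
Conservation of angular momentum gives rₚvₚ = rₐvₐ, so vₚ/vₐ = rₐ/rₚ.
vₚ/vₐ = 1.2e+09 / 8e+07 ≈ 15.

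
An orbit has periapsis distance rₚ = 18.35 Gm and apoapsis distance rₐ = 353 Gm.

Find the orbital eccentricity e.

Convert to SI: rₚ = 18.35 Gm = 1.835e+10 m; rₐ = 353 Gm = 3.53e+11 m.
e = (rₐ − rₚ) / (rₐ + rₚ).
e = (3.53e+11 − 1.835e+10) / (3.53e+11 + 1.835e+10) = 3.3465e+11 / 3.7135e+11 ≈ 0.9012.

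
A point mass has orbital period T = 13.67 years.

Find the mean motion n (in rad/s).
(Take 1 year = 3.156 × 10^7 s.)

Convert to SI: T = 13.67 years = 4.31425e+08 s.
n = 2π / T.
n = 2π / 4.31425e+08 s ≈ 1.456e-08 rad/s.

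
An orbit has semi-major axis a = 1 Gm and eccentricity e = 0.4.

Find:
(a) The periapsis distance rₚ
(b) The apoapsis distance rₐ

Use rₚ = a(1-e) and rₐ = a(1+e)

Convert to SI: a = 1 Gm = 1e+09 m.
(a) rₚ = a(1 − e) = 1e+09 · (1 − 0.4) = 1e+09 · 0.6 ≈ 6e+08 m = 600 Mm.
(b) rₐ = a(1 + e) = 1e+09 · (1 + 0.4) = 1e+09 · 1.4 ≈ 1.4e+09 m = 1.4 Gm.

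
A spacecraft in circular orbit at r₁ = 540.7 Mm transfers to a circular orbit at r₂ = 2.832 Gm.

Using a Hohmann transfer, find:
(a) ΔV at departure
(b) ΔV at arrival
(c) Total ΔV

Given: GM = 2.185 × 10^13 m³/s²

Convert to SI: r₁ = 540.7 Mm = 5.407e+08 m; r₂ = 2.832 Gm = 2.832e+09 m.
Transfer semi-major axis: a_t = (r₁ + r₂)/2 = (5.407e+08 + 2.832e+09)/2 = 1.68635e+09 m.
Circular speeds: v₁ = √(GM/r₁) = 201.024 m/s, v₂ = √(GM/r₂) = 87.8373 m/s.
Transfer speeds (vis-viva v² = GM(2/r − 1/a_t)): v₁ᵗ = 260.508 m/s, v₂ᵗ = 49.7374 m/s.
(a) ΔV₁ = |v₁ᵗ − v₁| ≈ 59.48 m/s = 59.48 m/s.
(b) ΔV₂ = |v₂ − v₂ᵗ| ≈ 38.1 m/s = 38.1 m/s.
(c) ΔV_total = ΔV₁ + ΔV₂ ≈ 97.58 m/s = 97.58 m/s.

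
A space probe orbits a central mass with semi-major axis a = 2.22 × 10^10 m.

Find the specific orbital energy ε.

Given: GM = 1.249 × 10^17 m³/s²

ε = −GM / (2a).
ε = −1.249e+17 / (2 · 2.22e+10) J/kg ≈ -2.813e+06 J/kg = -2.813 MJ/kg.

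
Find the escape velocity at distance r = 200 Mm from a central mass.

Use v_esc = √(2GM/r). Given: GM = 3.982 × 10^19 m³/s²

Convert to SI: r = 200 Mm = 2e+08 m.
Escape velocity comes from setting total energy to zero: ½v² − GM/r = 0 ⇒ v_esc = √(2GM / r).
v_esc = √(2 · 3.982e+19 / 2e+08) m/s ≈ 6.31e+05 m/s = 631 km/s.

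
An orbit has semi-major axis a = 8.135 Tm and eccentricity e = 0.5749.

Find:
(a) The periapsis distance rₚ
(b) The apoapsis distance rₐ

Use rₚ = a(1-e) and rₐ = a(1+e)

Convert to SI: a = 8.135 Tm = 8.135e+12 m.
(a) rₚ = a(1 − e) = 8.135e+12 · (1 − 0.5749) = 8.135e+12 · 0.4251 ≈ 3.458e+12 m = 3.458 Tm.
(b) rₐ = a(1 + e) = 8.135e+12 · (1 + 0.5749) = 8.135e+12 · 1.5749 ≈ 1.281e+13 m = 12.81 Tm.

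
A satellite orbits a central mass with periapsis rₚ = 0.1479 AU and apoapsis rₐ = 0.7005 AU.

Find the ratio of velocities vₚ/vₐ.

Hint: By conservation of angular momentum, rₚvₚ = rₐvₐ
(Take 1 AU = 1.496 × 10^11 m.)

Convert to SI: rₚ = 0.1479 AU = 2.21258e+10 m; rₐ = 0.7005 AU = 1.04795e+11 m.
Conservation of angular momentum gives rₚvₚ = rₐvₐ, so vₚ/vₐ = rₐ/rₚ.
vₚ/vₐ = 1.04795e+11 / 2.21258e+10 ≈ 4.736.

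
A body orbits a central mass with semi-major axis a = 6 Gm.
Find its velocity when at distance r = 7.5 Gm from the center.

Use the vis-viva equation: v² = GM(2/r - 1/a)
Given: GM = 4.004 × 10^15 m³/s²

Convert to SI: a = 6 Gm = 6e+09 m; r = 7.5 Gm = 7.5e+09 m.
Vis-viva: v = √(GM · (2/r − 1/a)).
2/r − 1/a = 2/7.5e+09 − 1/6e+09 = 1e-10 m⁻¹.
v = √(4.004e+15 · 1e-10) m/s ≈ 632.8 m/s = 632.8 m/s.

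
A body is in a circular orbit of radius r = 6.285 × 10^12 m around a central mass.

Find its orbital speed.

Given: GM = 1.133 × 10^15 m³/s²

For a circular orbit, gravity supplies the centripetal force, so v = √(GM / r).
v = √(1.133e+15 / 6.285e+12) m/s ≈ 13.43 m/s = 13.43 m/s.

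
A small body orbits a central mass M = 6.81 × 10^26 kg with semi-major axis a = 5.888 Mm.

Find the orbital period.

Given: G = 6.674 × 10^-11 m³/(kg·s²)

Convert to SI: a = 5.888 Mm = 5.888e+06 m.
GM = G · M = 6.674e-11 · 6.81e+26 = 4.54499e+16 m³/s².
Kepler's third law: T = 2π √(a³ / GM).
Substituting a = 5.888e+06 m and GM = 4.54499e+16 m³/s²:
T = 2π √((5.888e+06)³ / 4.54499e+16) s
T ≈ 421.1 s = 7.018 minutes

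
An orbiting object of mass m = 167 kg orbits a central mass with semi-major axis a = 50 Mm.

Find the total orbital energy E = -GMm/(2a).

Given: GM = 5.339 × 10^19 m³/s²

Convert to SI: a = 50 Mm = 5e+07 m.
E = −GMm / (2a).
E = −5.339e+19 · 167 / (2 · 5e+07) J ≈ -8.916e+13 J = -89.16 TJ.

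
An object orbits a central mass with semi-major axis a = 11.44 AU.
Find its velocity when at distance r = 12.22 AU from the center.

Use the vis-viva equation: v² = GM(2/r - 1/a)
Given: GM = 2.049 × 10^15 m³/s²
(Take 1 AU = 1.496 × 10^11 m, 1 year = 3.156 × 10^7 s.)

Convert to SI: a = 11.44 AU = 1.71142e+12 m; r = 12.22 AU = 1.82811e+12 m.
Vis-viva: v = √(GM · (2/r − 1/a)).
2/r − 1/a = 2/1.82811e+12 − 1/1.71142e+12 = 5.09716e-13 m⁻¹.
v = √(2.049e+15 · 5.09716e-13) m/s ≈ 32.32 m/s = 0.006818 AU/year.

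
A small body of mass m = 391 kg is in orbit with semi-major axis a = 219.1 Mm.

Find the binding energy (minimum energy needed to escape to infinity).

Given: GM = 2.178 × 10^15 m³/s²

Convert to SI: a = 219.1 Mm = 2.191e+08 m.
Total orbital energy is E = −GMm/(2a); binding energy is E_bind = −E = GMm/(2a).
E_bind = 2.178e+15 · 391 / (2 · 2.191e+08) J ≈ 1.943e+09 J = 1.943 GJ.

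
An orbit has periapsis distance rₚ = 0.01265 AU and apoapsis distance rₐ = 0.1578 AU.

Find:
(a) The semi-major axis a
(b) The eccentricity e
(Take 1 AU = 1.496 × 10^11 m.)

Convert to SI: rₚ = 0.01265 AU = 1.89244e+09 m; rₐ = 0.1578 AU = 2.36069e+10 m.
(a) a = (rₚ + rₐ) / 2 = (1.89244e+09 + 2.36069e+10) / 2 ≈ 1.275e+10 m = 0.08522 AU.
(b) e = (rₐ − rₚ) / (rₐ + rₚ) = (2.36069e+10 − 1.89244e+09) / (2.36069e+10 + 1.89244e+09) ≈ 0.8516.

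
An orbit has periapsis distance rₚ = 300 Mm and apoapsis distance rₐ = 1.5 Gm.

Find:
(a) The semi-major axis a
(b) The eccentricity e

Convert to SI: rₚ = 300 Mm = 3e+08 m; rₐ = 1.5 Gm = 1.5e+09 m.
(a) a = (rₚ + rₐ) / 2 = (3e+08 + 1.5e+09) / 2 ≈ 9e+08 m = 900 Mm.
(b) e = (rₐ − rₚ) / (rₐ + rₚ) = (1.5e+09 − 3e+08) / (1.5e+09 + 3e+08) ≈ 0.6667.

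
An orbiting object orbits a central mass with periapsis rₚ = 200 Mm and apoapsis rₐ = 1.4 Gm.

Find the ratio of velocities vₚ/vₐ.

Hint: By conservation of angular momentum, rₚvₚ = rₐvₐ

Convert to SI: rₚ = 200 Mm = 2e+08 m; rₐ = 1.4 Gm = 1.4e+09 m.
Conservation of angular momentum gives rₚvₚ = rₐvₐ, so vₚ/vₐ = rₐ/rₚ.
vₚ/vₐ = 1.4e+09 / 2e+08 ≈ 7.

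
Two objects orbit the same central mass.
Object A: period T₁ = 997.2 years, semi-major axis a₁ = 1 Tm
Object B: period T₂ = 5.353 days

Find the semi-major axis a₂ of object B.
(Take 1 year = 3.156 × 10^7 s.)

Convert to SI: T₁ = 997.2 years = 3.14716e+10 s; a₁ = 1 Tm = 1e+12 m; T₂ = 5.353 days = 462499 s.
Kepler's third law: (T₁/T₂)² = (a₁/a₂)³ ⇒ a₂ = a₁ · (T₂/T₁)^(2/3).
T₂/T₁ = 462499 / 3.14716e+10 = 1.46957e-05.
a₂ = 1e+12 · (1.46957e-05)^(2/3) m ≈ 6e+08 m = 600 Mm.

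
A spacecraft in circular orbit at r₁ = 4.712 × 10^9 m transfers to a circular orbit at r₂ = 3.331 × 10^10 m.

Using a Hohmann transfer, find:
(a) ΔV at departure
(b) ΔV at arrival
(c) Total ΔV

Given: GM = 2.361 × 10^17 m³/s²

Transfer semi-major axis: a_t = (r₁ + r₂)/2 = (4.712e+09 + 3.331e+10)/2 = 1.9011e+10 m.
Circular speeds: v₁ = √(GM/r₁) = 7078.57 m/s, v₂ = √(GM/r₂) = 2662.32 m/s.
Transfer speeds (vis-viva v² = GM(2/r − 1/a_t)): v₁ᵗ = 9369.8 m/s, v₂ᵗ = 1325.44 m/s.
(a) ΔV₁ = |v₁ᵗ − v₁| ≈ 2291 m/s = 2.291 km/s.
(b) ΔV₂ = |v₂ − v₂ᵗ| ≈ 1337 m/s = 1.337 km/s.
(c) ΔV_total = ΔV₁ + ΔV₂ ≈ 3628 m/s = 3.628 km/s.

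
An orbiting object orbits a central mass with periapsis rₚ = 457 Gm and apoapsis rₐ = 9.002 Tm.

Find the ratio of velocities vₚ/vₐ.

Convert to SI: rₚ = 457 Gm = 4.57e+11 m; rₐ = 9.002 Tm = 9.002e+12 m.
Conservation of angular momentum gives rₚvₚ = rₐvₐ, so vₚ/vₐ = rₐ/rₚ.
vₚ/vₐ = 9.002e+12 / 4.57e+11 ≈ 19.7.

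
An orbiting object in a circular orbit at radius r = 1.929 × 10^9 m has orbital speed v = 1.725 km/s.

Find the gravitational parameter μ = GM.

Convert to SI: v = 1.725 km/s = 1725 m/s.
For a circular orbit v² = GM/r, so GM = v² · r.
GM = (1725)² · 1.929e+09 m³/s² ≈ 5.74e+15 m³/s² = 5.74 × 10^15 m³/s².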